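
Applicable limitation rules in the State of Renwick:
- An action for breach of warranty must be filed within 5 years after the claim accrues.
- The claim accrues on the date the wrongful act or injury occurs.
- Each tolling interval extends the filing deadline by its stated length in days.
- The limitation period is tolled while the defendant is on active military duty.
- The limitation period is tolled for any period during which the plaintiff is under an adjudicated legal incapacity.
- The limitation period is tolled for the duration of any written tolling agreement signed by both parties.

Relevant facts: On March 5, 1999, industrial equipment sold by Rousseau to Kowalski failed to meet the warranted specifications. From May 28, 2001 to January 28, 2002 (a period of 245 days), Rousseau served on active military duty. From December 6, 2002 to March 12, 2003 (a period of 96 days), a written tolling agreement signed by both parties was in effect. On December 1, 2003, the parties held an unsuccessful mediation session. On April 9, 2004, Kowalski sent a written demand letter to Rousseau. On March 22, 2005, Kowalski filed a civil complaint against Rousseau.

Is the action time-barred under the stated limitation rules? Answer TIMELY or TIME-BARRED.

The claim accrued on March 5, 1999, the date of the act.
5 years from March 5, 1999 is March 5, 2004.
The defendant's active military service from May 28, 2001 to January 28, 2002 tolled the period for 245 days, extending the deadline to November 5, 2004.
The period was tolled for 96 days by the written tolling agreement (December 6, 2002 to March 12, 2003), pushing the deadline to February 9, 2005.
Nothing else in the chronology tolls or restarts the period.
The March 22, 2005 filing falls after the February 9, 2005 deadline; the claim is time-barred.

TIME-BARRED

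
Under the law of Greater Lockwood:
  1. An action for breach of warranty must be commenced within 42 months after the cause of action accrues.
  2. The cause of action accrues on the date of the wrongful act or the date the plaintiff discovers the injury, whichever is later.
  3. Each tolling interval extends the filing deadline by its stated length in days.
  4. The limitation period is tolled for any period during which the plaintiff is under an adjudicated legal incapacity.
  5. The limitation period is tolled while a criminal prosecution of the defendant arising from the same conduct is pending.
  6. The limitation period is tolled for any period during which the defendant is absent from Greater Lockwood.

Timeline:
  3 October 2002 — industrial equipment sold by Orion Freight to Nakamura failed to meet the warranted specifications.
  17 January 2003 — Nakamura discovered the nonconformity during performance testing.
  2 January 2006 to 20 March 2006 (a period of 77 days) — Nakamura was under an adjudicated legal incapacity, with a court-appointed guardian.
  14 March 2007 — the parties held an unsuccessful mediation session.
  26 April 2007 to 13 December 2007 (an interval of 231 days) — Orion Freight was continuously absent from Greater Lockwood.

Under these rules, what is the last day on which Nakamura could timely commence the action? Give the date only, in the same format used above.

Taking the later of the act (3 October 2002) and discovery (17 January 2003), the claim accrued on 17 January 2003.
42 months from 17 January 2003 is 17 July 2006.
The period was tolled for 77 days by the plaintiff's legal incapacity (2 January 2006 to 20 March 2006), pushing the deadline to 2 October 2006.
By the time the defendant's absence from the jurisdiction began on 26 April 2007, the limitation period had already expired on 2 October 2006; that interval cannot revive it.
The other events in the timeline have no effect on the limitation period under the stated rules.

2 October 2006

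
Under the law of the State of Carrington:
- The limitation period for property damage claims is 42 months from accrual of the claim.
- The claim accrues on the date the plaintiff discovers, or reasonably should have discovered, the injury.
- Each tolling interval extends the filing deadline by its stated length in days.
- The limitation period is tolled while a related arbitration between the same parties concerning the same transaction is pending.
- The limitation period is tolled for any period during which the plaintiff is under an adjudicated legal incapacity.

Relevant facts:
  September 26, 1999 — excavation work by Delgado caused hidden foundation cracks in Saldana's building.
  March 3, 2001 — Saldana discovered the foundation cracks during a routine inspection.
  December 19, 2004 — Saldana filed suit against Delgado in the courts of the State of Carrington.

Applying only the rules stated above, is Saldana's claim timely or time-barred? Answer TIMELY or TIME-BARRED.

Accrual is tied to discovery, so the period began on March 3, 2001 rather than on September 26, 1999 when the act occurred.
42 months from March 3, 2001 is September 3, 2004.
Filing on December 19, 2004 missed the September 3, 2004 deadline — the action is time-barred.

TIME-BARRED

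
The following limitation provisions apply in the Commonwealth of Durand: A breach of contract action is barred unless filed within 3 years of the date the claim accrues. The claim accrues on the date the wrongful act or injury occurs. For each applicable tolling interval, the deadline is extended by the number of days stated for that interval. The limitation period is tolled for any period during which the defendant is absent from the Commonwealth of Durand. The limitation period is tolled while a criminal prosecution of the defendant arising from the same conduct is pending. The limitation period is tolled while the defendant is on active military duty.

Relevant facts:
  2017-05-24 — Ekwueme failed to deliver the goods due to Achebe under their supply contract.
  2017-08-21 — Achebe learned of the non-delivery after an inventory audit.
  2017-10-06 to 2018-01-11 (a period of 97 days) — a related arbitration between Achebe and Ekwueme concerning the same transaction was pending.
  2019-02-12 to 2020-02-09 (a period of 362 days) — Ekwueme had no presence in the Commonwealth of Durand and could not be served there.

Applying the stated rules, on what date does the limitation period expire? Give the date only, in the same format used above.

Because the rule ties accrual to occurrence, the claim accrued on 2017-05-24, not on the 2017-08-21 discovery date.
Adding the 3 years base period to 2017-05-24 gives a deadline of 2020-05-24, before any tolling.
The period was tolled for 362 days by the defendant's absence from the jurisdiction (2019-02-12 to 2020-02-09), pushing the deadline to 2021-05-21.
No stated provision tolls the period for a pending arbitration, so the interval from 2017-10-06 to 2018-01-11 has no effect on the deadline.

2021-05-21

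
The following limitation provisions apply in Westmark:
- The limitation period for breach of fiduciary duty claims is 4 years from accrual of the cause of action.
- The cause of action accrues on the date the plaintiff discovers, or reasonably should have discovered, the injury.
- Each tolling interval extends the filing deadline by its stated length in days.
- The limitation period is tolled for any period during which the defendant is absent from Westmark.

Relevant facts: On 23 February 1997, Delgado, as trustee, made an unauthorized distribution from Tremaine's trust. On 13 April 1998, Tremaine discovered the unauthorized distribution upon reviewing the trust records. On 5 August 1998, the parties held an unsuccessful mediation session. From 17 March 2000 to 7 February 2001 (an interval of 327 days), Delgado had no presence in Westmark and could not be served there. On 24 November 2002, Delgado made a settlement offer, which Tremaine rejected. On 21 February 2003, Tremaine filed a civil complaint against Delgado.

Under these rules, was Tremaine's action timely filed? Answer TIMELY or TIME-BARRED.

Under the discovery rule, the claim accrued on 13 April 1998, when Tremaine discovered the injury — not on the 23 February 1997 date of the underlying act.
Adding the 4 years base period to 13 April 1998 gives a deadline of 13 April 2002, before any tolling.
The defendant's absence from the jurisdiction from 17 March 2000 to 7 February 2001 tolled the period for 327 days, extending the deadline to 6 March 2003.
Nothing else in the chronology tolls or restarts the period.
Tremaine filed on 21 February 2003, before the 6 March 2003 deadline, so the action is timely.

TIMELY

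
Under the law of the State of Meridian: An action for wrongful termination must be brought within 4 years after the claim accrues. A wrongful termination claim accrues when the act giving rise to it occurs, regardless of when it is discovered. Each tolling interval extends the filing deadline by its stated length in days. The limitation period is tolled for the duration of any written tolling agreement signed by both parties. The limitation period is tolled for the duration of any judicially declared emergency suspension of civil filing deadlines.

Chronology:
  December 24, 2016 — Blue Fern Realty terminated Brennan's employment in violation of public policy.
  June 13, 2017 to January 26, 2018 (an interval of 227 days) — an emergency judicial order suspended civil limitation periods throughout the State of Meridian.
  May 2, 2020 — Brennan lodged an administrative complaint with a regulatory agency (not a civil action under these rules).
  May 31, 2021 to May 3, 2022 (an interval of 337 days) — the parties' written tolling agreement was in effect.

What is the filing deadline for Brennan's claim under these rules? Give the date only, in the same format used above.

The claim accrued on December 24, 2016, the date of the act.
4 years from December 24, 2016 is December 24, 2020.
The emergency suspension of filing deadlines from June 13, 2017 to January 26, 2018 tolled the period for 227 days, extending the deadline to August 8, 2021.
The period was tolled for 337 days by the written tolling agreement (May 31, 2021 to May 3, 2022), pushing the deadline to July 11, 2022.
The other events in the timeline have no effect on the limitation period under the stated rules.

July 11, 2022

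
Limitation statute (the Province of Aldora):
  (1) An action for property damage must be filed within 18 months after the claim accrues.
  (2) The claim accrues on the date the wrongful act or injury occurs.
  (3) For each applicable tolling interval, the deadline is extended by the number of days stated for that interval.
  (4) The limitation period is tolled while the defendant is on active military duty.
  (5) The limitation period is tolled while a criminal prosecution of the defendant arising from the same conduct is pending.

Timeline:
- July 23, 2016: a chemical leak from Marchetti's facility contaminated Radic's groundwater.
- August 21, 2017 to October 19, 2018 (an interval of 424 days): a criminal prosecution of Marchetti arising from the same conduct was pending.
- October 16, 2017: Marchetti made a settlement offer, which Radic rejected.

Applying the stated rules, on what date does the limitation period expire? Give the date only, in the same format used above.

March 23, 2019

The limitation period began to run on July 23, 2016.
18 months from July 23, 2016 is January 23, 2018.
The period was tolled for 424 days by the pending criminal prosecution (August 21, 2017 to October 19, 2018), pushing the deadline to March 23, 2019.
The other events in the timeline have no effect on the limitation period under the stated rules.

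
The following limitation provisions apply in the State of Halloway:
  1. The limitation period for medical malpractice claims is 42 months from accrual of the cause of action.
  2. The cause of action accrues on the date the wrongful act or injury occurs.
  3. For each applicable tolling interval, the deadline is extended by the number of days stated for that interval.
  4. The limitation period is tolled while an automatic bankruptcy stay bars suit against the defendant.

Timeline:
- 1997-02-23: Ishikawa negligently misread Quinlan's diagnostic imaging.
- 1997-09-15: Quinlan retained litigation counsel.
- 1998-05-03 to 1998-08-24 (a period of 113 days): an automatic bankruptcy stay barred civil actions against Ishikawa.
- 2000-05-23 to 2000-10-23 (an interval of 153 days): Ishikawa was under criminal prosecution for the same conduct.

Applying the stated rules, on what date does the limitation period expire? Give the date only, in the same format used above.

2000-12-14

The claim accrued on 1997-02-23, when the wrongful act occurred.
Adding the 42 months base period to 1997-02-23 gives a deadline of 2000-08-23, before any tolling.
The period was tolled for 113 days by the automatic bankruptcy stay (1998-05-03 to 1998-08-24), pushing the deadline to 2000-12-14.
No stated provision tolls the period for a criminal prosecution, so the interval from 2000-05-23 to 2000-10-23 has no effect on the deadline.
Nothing else in the chronology tolls or restarts the period.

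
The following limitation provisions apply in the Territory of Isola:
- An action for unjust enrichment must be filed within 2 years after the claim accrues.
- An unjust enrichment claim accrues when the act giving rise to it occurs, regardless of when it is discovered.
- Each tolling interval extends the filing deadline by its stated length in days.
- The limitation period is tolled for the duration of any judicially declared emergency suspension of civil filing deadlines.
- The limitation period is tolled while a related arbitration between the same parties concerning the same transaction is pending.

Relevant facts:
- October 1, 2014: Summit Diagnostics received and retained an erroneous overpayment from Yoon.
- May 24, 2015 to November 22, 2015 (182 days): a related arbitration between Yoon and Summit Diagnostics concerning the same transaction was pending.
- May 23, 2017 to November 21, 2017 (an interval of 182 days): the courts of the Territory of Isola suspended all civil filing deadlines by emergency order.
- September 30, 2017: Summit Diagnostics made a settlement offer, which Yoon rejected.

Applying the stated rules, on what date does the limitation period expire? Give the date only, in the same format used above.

April 1, 2017

The limitation period began to run on October 1, 2014.
2 years from October 1, 2014 is October 1, 2016.
The pending related arbitration from May 24, 2015 to November 22, 2015 tolled the period for 182 days, extending the deadline to April 1, 2017.
The emergency suspension of filing deadlines from May 23, 2017 to November 21, 2017 began after the period had already run on April 1, 2017, so it has no tolling effect.
None of the other events listed affects the running of the period under the stated rules.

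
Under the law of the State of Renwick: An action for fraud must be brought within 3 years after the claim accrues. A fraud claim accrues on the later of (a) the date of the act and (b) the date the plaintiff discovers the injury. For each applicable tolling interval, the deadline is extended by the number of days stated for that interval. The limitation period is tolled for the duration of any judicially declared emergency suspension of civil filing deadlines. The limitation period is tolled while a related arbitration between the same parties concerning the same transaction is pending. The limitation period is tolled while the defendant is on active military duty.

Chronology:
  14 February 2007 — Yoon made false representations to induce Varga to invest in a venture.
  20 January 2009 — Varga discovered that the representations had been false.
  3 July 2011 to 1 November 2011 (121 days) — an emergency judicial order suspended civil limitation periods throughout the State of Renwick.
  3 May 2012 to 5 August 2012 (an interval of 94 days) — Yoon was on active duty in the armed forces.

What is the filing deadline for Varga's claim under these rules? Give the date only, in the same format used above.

Taking the later of the act (14 February 2007) and discovery (20 January 2009), the claim accrued on 20 January 2009.
Adding the 3 years base period to 20 January 2009 gives a deadline of 20 January 2012, before any tolling.
Because the emergency suspension of filing deadlines ran from 3 July 2011 to 1 November 2011, the deadline is extended by 121 days to 20 May 2012.
Because the defendant's active military service ran from 3 May 2012 to 5 August 2012, the deadline is extended by 94 days to 22 August 2012.

22 August 2012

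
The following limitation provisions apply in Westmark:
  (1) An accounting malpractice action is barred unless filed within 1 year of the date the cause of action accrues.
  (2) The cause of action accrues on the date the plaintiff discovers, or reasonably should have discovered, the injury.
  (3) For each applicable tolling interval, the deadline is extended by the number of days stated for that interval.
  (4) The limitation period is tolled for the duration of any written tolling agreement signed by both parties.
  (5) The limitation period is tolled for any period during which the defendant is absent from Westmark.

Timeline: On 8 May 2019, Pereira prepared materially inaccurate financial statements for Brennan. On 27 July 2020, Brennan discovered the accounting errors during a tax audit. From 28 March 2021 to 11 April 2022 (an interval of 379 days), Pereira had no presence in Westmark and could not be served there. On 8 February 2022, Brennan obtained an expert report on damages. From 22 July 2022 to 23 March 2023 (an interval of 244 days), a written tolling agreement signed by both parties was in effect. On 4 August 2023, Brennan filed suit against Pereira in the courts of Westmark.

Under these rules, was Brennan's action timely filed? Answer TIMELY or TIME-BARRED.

Under the discovery rule, the claim accrued on 27 July 2020, when Brennan discovered the injury — not on the 8 May 2019 date of the underlying act.
The untolled deadline — 1 year after 27 July 2020 — is 27 July 2021.
The period was tolled for 379 days by the defendant's absence from the jurisdiction (28 March 2021 to 11 April 2022), pushing the deadline to 10 August 2022.
Because the written tolling agreement ran from 22 July 2022 to 23 March 2023, the deadline is extended by 244 days to 11 April 2023.
None of the other events listed affects the running of the period under the stated rules.
Filing on 4 August 2023 missed the 11 April 2023 deadline — the action is time-barred.

TIME-BARRED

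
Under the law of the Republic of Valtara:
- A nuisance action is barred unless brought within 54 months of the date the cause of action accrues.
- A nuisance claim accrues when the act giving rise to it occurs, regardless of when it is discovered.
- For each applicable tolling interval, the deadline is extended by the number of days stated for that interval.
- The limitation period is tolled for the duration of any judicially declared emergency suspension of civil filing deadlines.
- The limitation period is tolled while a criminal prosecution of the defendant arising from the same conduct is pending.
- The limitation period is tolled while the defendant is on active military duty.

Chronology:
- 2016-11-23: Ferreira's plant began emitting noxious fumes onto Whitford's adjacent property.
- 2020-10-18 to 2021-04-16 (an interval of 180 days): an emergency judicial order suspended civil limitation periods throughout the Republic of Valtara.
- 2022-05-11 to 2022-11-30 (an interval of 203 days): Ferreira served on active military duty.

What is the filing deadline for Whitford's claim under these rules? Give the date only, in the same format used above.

2021-11-19

The cause of action accrued on 2016-11-23, the date of the act.
The untolled deadline — 54 months after 2016-11-23 — is 2021-05-23.
The emergency suspension of filing deadlines from 2020-10-18 to 2021-04-16 tolled the period for 180 days, extending the deadline to 2021-11-19.
The defendant's active military service from 2022-05-11 to 2022-11-30 began after the period had already run on 2021-11-19, so it has no tolling effect.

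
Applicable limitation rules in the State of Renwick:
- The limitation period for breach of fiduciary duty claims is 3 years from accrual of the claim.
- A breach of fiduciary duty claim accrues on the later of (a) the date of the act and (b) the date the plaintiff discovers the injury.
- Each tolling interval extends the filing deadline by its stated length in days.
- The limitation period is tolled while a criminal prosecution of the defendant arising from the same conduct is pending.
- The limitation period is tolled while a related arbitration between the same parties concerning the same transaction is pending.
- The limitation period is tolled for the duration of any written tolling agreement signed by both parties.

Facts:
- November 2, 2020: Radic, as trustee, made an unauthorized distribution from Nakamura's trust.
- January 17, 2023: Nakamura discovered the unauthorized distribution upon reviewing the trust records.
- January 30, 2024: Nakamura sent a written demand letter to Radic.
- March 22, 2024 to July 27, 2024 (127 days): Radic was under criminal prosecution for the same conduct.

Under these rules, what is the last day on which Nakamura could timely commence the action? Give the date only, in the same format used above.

Taking the later of the act (November 2, 2020) and discovery (January 17, 2023), the claim accrued on January 17, 2023.
3 years from January 17, 2023 is January 17, 2026.
The period was tolled for 127 days by the pending criminal prosecution (March 22, 2024 to July 27, 2024), pushing the deadline to May 24, 2026.
None of the other events listed affects the running of the period under the stated rules.

May 24, 2026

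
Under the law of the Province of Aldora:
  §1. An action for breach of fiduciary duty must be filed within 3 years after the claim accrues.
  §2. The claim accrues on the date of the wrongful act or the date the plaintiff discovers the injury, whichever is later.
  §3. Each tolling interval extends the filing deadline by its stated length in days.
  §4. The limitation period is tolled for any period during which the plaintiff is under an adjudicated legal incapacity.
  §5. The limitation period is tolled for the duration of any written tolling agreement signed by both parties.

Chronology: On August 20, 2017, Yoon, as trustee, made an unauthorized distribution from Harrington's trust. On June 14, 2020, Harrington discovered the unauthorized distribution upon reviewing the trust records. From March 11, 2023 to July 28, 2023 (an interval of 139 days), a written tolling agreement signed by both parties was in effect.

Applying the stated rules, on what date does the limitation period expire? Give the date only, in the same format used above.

October 31, 2023

Because discovery on June 14, 2020 post-dates the August 20, 2017 act, accrual under the later-of rule falls on June 14, 2020.
Adding the 3 years base period to June 14, 2020 gives a deadline of June 14, 2023, before any tolling.
The period was tolled for 139 days by the written tolling agreement (March 11, 2023 to July 28, 2023), pushing the deadline to October 31, 2023.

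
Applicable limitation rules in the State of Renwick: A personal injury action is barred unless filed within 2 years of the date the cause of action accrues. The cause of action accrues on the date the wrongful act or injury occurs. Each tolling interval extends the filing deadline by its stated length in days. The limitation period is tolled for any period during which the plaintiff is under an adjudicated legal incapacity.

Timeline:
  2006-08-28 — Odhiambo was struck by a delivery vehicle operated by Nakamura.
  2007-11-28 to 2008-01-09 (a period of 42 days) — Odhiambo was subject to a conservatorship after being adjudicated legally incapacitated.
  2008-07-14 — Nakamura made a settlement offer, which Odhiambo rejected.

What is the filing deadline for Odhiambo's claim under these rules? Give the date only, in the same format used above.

2008-10-09

The cause of action accrued on 2006-08-28, the date of the act.
Adding the 2 years base period to 2006-08-28 gives a deadline of 2008-08-28, before any tolling.
Because the plaintiff's legal incapacity ran from 2007-11-28 to 2008-01-09, the deadline is extended by 42 days to 2008-10-09.
Nothing else in the chronology tolls or restarts the period.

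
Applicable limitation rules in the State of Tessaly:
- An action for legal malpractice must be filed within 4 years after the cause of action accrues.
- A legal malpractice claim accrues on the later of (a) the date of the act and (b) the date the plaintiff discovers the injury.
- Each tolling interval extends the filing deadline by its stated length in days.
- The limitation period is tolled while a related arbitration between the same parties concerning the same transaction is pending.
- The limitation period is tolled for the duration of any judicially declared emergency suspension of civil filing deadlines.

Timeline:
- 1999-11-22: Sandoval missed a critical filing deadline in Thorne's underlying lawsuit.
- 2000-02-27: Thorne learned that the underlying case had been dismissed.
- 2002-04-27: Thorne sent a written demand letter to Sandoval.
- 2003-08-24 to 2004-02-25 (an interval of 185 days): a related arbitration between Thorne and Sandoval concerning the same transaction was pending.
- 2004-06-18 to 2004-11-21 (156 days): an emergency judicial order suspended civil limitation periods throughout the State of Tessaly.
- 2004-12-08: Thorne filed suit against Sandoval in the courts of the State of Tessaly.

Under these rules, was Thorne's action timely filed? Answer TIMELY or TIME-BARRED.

Because discovery on 2000-02-27 post-dates the 1999-11-22 act, accrual under the later-of rule falls on 2000-02-27.
The untolled deadline — 4 years after 2000-02-27 — is 2004-02-27.
Because the pending related arbitration ran from 2003-08-24 to 2004-02-25, the deadline is extended by 185 days to 2004-08-30.
Because the emergency suspension of filing deadlines ran from 2004-06-18 to 2004-11-21, the deadline is extended by 156 days to 2005-02-02.
The other events in the timeline have no effect on the limitation period under the stated rules.
Thorne filed on 2004-12-08, before the 2005-02-02 deadline, so the action is timely.

TIMELY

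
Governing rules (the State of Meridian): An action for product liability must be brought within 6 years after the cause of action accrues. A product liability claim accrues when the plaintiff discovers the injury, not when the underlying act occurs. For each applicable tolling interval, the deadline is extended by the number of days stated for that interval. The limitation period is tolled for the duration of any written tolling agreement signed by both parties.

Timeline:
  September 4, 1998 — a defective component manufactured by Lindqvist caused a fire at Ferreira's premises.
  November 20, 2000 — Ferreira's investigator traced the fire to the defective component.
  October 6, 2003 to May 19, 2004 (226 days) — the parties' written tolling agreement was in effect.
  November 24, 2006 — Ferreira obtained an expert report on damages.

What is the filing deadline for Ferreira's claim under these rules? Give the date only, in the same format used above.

July 4, 2007

The claim did not accrue until Ferreira discovered the injury on November 20, 2000; the September 4, 1998 act date does not start the clock under the stated rule.
The untolled deadline — 6 years after November 20, 2000 — is November 20, 2006.
Because the written tolling agreement ran from October 6, 2003 to May 19, 2004, the deadline is extended by 226 days to July 4, 2007.
None of the other events listed affects the running of the period under the stated rules.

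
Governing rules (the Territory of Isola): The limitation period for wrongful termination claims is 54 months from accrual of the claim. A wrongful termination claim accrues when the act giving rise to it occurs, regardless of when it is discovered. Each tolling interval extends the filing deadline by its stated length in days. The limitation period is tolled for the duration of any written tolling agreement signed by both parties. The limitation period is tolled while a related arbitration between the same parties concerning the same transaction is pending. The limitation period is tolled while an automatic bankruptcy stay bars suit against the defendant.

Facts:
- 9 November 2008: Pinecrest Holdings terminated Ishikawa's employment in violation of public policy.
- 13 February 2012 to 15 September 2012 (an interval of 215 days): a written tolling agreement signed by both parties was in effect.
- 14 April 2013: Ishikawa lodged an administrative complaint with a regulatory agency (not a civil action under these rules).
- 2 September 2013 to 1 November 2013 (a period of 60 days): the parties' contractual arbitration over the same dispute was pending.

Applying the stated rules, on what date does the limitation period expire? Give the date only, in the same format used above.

8 February 2014

The limitation period began to run on 9 November 2008.
The untolled deadline — 54 months after 9 November 2008 — is 9 May 2013.
Because the written tolling agreement ran from 13 February 2012 to 15 September 2012, the deadline is extended by 215 days to 10 December 2013.
The period was tolled for 60 days by the pending related arbitration (2 September 2013 to 1 November 2013), pushing the deadline to 8 February 2014.
None of the other events listed affects the running of the period under the stated rules.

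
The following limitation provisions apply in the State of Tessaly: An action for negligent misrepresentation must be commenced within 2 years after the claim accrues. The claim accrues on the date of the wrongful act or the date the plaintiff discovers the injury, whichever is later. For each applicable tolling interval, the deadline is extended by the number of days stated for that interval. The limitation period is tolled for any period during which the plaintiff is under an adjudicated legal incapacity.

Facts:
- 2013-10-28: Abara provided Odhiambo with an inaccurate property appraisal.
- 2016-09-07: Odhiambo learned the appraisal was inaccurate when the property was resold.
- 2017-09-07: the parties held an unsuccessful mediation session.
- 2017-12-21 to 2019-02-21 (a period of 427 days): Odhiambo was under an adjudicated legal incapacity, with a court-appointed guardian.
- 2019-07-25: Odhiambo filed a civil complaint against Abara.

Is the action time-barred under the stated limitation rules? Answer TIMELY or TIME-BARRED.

TIMELY

The claim accrued on 2016-09-07 — the later of the 2013-10-28 act and the 2016-09-07 discovery.
Adding the 2 years base period to 2016-09-07 gives a deadline of 2018-09-07, before any tolling.
The plaintiff's legal incapacity from 2017-12-21 to 2019-02-21 tolled the period for 427 days, extending the deadline to 2019-11-08.
Nothing else in the chronology tolls or restarts the period.
The 2019-07-25 filing precedes the 2019-11-08 deadline; the claim is timely.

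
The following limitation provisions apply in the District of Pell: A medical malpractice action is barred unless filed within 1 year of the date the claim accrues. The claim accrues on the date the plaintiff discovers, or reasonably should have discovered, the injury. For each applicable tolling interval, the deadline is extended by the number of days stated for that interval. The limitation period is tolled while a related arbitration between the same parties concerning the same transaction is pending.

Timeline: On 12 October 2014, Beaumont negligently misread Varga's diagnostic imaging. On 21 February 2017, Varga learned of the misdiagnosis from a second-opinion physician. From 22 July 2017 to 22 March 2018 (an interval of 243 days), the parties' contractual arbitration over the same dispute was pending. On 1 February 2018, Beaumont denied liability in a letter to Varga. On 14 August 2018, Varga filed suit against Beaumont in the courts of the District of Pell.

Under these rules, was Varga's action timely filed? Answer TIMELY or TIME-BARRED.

Under the discovery rule, the claim accrued on 21 February 2017, when Varga discovered the injury — not on the 12 October 2014 date of the underlying act.
The untolled deadline — 1 year after 21 February 2017 — is 21 February 2018.
The period was tolled for 243 days by the pending related arbitration (22 July 2017 to 22 March 2018), pushing the deadline to 22 October 2018.
None of the other events listed affects the running of the period under the stated rules.
Filing on 14 August 2018 beat the 22 October 2018 deadline — the action is timely.

TIMELY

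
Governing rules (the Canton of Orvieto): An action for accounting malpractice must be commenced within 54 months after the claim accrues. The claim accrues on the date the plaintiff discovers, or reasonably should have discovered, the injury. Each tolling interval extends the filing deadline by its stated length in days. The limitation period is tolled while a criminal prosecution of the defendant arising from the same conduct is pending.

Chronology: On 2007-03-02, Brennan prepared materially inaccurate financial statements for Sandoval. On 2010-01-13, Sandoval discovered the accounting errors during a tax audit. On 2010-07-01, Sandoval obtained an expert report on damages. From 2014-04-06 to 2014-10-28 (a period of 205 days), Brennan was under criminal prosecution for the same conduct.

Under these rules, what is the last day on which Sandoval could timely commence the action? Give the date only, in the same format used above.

2015-02-03

The claim did not accrue until Sandoval discovered the injury on 2010-01-13; the 2007-03-02 act date does not start the clock under the stated rule.
54 months from 2010-01-13 is 2014-07-13.
Because the pending criminal prosecution ran from 2014-04-06 to 2014-10-28, the deadline is extended by 205 days to 2015-02-03.
None of the other events listed affects the running of the period under the stated rules.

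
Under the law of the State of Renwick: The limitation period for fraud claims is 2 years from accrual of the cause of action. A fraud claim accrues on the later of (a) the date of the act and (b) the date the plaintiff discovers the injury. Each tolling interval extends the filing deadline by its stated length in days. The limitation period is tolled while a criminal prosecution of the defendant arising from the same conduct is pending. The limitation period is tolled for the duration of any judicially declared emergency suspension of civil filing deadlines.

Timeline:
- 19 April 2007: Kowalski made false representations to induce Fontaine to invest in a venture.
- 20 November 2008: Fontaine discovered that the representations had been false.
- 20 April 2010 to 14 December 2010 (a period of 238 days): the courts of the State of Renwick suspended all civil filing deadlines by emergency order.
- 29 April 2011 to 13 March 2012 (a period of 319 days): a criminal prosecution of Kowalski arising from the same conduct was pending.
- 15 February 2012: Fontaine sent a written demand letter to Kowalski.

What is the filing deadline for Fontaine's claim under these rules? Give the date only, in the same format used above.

30 May 2012

Because discovery on 20 November 2008 post-dates the 19 April 2007 act, accrual under the later-of rule falls on 20 November 2008.
2 years from 20 November 2008 is 20 November 2010.
The period was tolled for 238 days by the emergency suspension of filing deadlines (20 April 2010 to 14 December 2010), pushing the deadline to 16 July 2011.
Because the pending criminal prosecution ran from 29 April 2011 to 13 March 2012, the deadline is extended by 319 days to 30 May 2012.
None of the other events listed affects the running of the period under the stated rules.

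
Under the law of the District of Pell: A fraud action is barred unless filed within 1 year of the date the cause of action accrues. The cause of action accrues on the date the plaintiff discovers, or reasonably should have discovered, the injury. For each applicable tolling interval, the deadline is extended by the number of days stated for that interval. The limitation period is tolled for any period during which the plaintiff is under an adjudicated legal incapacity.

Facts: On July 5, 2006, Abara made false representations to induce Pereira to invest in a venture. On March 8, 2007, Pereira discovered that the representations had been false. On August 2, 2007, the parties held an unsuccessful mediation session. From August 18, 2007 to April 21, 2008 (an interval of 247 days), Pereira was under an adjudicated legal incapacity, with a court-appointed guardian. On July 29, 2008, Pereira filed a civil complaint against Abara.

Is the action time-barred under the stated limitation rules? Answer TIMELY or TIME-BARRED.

Under the discovery rule, the claim accrued on March 8, 2007, when Pereira discovered the injury — not on the July 5, 2006 date of the underlying act.
1 year from March 8, 2007 is March 8, 2008.
The plaintiff's legal incapacity from August 18, 2007 to April 21, 2008 tolled the period for 247 days, extending the deadline to November 10, 2008.
The other events in the timeline have no effect on the limitation period under the stated rules.
Filing on July 29, 2008 beat the November 10, 2008 deadline — the action is timely.

TIMELY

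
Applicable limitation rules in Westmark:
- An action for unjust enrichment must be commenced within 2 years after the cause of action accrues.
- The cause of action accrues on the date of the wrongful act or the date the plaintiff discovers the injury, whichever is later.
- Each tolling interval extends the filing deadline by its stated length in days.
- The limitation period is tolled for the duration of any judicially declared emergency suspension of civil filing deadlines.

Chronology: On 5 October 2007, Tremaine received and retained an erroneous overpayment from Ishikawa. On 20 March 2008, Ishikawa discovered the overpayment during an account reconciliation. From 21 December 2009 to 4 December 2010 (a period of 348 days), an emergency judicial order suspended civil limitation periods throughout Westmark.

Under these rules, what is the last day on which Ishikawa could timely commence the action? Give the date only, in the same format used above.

3 March 2011

Because discovery on 20 March 2008 post-dates the 5 October 2007 act, accrual under the later-of rule falls on 20 March 2008.
2 years from 20 March 2008 is 20 March 2010.
Because the emergency suspension of filing deadlines ran from 21 December 2009 to 4 December 2010, the deadline is extended by 348 days to 3 March 2011.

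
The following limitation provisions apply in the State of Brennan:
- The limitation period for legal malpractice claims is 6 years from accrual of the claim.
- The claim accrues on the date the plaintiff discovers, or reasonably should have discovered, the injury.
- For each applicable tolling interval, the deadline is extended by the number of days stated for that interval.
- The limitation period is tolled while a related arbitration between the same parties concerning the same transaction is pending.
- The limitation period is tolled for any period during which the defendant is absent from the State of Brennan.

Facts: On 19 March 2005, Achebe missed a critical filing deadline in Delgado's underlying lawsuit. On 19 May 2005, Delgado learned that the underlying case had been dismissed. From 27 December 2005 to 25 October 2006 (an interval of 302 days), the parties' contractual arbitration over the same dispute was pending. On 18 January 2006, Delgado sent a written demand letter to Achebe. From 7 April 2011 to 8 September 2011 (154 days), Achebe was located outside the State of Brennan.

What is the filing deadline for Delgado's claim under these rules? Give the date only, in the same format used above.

17 August 2012

Under the discovery rule, the claim accrued on 19 May 2005, when Delgado discovered the injury — not on the 19 March 2005 date of the underlying act.
Adding the 6 years base period to 19 May 2005 gives a deadline of 19 May 2011, before any tolling.
The period was tolled for 302 days by the pending related arbitration (27 December 2005 to 25 October 2006), pushing the deadline to 16 March 2012.
Because the defendant's absence from the jurisdiction ran from 7 April 2011 to 8 September 2011, the deadline is extended by 154 days to 17 August 2012.
The other events in the timeline have no effect on the limitation period under the stated rules.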